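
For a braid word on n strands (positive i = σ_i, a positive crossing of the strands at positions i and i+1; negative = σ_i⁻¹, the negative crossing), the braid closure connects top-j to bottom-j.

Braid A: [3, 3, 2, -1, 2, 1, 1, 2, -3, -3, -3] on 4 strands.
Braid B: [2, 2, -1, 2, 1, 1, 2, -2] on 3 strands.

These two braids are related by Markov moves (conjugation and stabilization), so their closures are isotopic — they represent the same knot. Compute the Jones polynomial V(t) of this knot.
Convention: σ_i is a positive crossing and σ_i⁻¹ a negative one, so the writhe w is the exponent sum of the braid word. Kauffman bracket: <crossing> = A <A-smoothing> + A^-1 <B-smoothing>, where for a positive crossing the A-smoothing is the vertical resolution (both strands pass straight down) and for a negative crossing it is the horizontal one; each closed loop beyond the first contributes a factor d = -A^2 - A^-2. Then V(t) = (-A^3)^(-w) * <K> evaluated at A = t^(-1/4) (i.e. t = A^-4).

Markov-equivalent braids have isotopic closures, hence identical knot invariants. Strip the Markov moves from each word to reach a common short braid β, then compute V(t) once on β.
Braid A: s3 s3 s2 s1^-1 s2 s1 s1 s2 s3^-1 s3^-1 s3^-1 on 4 strands reduces by inverse Markov moves (closure unchanged at each step):
  Deconjugate: the word is γ·β·γ⁻¹ with γ = s3 s3 (prefix) and γ⁻¹ = s3^-1 s3^-1 (suffix); strip both.
  Destabilize: the word has the form β·s3^-1 where s3^-1 occurs only as the final letter (β ∈ B_3); drop it and the last strand → 3 strands.
Reduced to β = s2 s1^-1 s2 s1 s1 s2 on 3 strands, 6 crossings.
Braid B: s2 s2 s1^-1 s2 s1 s1 s2 s2^-1 on 3 strands reduces by inverse Markov moves (closure unchanged at each step):
  Deconjugate: the word is γ·β·γ⁻¹ with γ = s2 (prefix) and γ⁻¹ = s2^-1 (suffix); strip both.
Reduced to β = s2 s1^-1 s2 s1 s1 s2 on 3 strands, 6 crossings.
Both give the same β = s2 s1^-1 s2 s1 s1 s2 on 3 strands, so one state sum suffices:
Braid: s2 s1^-1 s2 s1 s1 s2 on 3 strands, 6 crossings.
Writhe w = (#positive) - (#negative) = 5 - 1 = 4.
Enumerate smoothing states for the bracket polynomial. There are 2^6 = 64 states.
For each crossing: s=0 is the vertical smoothing, s=1 horizontal. Crossing k contributes A^(sign_k * (1 - 2*s_k)); loop factor d = -A^2 - A^-2.
Tabulate the states by total A-exponent and number of loops L (A-exp: L × count):
  A^6: L=2 ×1
  A^4: L=1 ×3, L=3 ×3
  A^2: L=2 ×14, L=4 ×1
  A^0: L=1 ×10, L=3 ×10
  A^-2: L=2 ×13, L=4 ×2
  A^-4: L=3 ×6
  A^-6: L=4 ×1
Each group contributes A^e * Σ count * d^(L-1):
Powers of d = -A^2 - A^-2: d^2 = A^4 + 2 + A^-4; d^3 = -A^6 - 3*A^2 - 3*A^-2 - A^-6.
  A^6 * (d) = -A^8 - A^4
  A^4 * (3 + 3*d^2) = 3*A^8 + 9*A^4 + 3
  A^2 * (14*d + d^3) = -A^8 - 17*A^4 - 17 - A^-4
  A^0 * (10 + 10*d^2) = 10*A^4 + 30 + 10*A^-4
  A^-2 * (13*d + 2*d^3) = -2*A^4 - 19 - 19*A^-4 - 2*A^-8
  A^-4 * (6*d^2) = 6 + 12*A^-4 + 6*A^-8
  A^-6 * (d^3) = -1 - 3*A^-4 - 3*A^-8 - A^-12
Summing the groups: <K> = A^8 - A^4 + 2 - A^-4 + A^-8 - A^-12
Normalise by the writhe: (-A^3)^(-w) = (-A^3)^(-4) = A^-12, so f(A) = A^-12 * <K> = A^-4 - A^-8 + 2*A^-12 - A^-16 + A^-20 - A^-24.
Substitute A = t^(-1/4), i.e. A^e → t^(-e/4): V(t) = -t^6 + t^5 - t^4 + 2*t^3 - t^2 + t

Answer: -t^6 + t^5 - t^4 + 2*t^3 - t^2 + t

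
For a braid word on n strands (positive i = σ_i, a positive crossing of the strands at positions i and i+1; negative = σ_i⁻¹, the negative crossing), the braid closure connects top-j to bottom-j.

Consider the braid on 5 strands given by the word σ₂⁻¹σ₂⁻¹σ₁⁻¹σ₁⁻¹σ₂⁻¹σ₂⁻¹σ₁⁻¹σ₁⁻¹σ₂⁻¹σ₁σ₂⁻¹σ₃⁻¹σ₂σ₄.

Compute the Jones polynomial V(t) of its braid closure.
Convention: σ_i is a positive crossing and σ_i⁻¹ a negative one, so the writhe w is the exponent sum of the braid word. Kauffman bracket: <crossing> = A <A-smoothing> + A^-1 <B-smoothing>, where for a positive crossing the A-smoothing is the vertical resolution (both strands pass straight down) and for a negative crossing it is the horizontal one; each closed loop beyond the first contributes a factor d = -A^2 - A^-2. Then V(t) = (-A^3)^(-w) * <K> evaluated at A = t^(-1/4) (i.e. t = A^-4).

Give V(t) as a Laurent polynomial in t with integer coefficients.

The presented braid s2^-1 s2^-1 s1^-1 s1^-1 s2^-1 s2^-1 s1^-1 s1^-1 s2^-1 s1 s2^-1 s3^-1 s2 s4 on 5 strands reduces by inverse Markov moves (closure unchanged at each step):
  Destabilize: the word has the form β·s4 where s4 occurs only as the final letter (β ∈ B_4); drop it and the last strand → 4 strands.
  Deconjugate: the word is γ·β·γ⁻¹ with γ = s2^-1 (prefix) and γ⁻¹ = s2 (suffix); strip both.
  Destabilize: the word has the form β·s3^-1 where s3^-1 occurs only as the final letter (β ∈ B_3); drop it and the last strand → 3 strands.
Reduced to β = s2^-1 s1^-1 s1^-1 s2^-1 s2^-1 s1^-1 s1^-1 s2^-1 s1 s2^-1 on 3 strands, 10 crossings.
Compute on β:
Braid: s2^-1 s1^-1 s1^-1 s2^-1 s2^-1 s1^-1 s1^-1 s2^-1 s1 s2^-1 on 3 strands, 10 crossings.
Writhe w = (#positive) - (#negative) = 1 - 9 = -8.
Enumerate smoothing states for the bracket polynomial. There are 2^10 = 1024 states.
Smooth each crossing (0=||, 1=⌣⌢); contribution A^(Σ sign_k(1-2s_k)) * d^(L-1).
Tabulate the states by total A-exponent and number of loops L (A-exp: L × count):
  A^10: L=6 ×1
  A^8: L=5 ×10
  A^6: L=4 ×41, L=6 ×4
  A^4: L=3 ×86, L=5 ×34
  A^2: L=2 ×92, L=4 ×114, L=6 ×4
  A^0: L=1 ×40, L=3 ×185, L=5 ×27
  A^-2: L=2 ×142, L=4 ×67, L=6 ×1
  A^-4: L=1 ×40, L=3 ×76, L=5 ×4
  A^-6: L=2 ×39, L=4 ×6
  A^-8: L=1 ×5, L=3 ×5
  A^-10: L=2 ×1
Each group contributes A^e * Σ count * d^(L-1):
Powers of d = -A^2 - A^-2: d^2 = A^4 + 2 + A^-4; d^3 = -A^6 - 3*A^2 - 3*A^-2 - A^-6; d^4 = A^8 + 4*A^4 + 6 + 4*A^-4 + A^-8; d^5 = -A^10 - 5*A^6 - 10*A^2 - 10*A^-2 - 5*A^-6 - A^-10.
  A^10 * (d^5) = -A^20 - 5*A^16 - 10*A^12 - 10*A^8 - 5*A^4 - 1
  A^8 * (10*d^4) = 10*A^16 + 40*A^12 + 60*A^8 + 40*A^4 + 10
  A^6 * (41*d^3 + 4*d^5) = -4*A^16 - 61*A^12 - 163*A^8 - 163*A^4 - 61 - 4*A^-4
  A^4 * (86*d^2 + 34*d^4) = 34*A^12 + 222*A^8 + 376*A^4 + 222 + 34*A^-4
  A^2 * (92*d + 114*d^3 + 4*d^5) = -4*A^12 - 134*A^8 - 474*A^4 - 474 - 134*A^-4 - 4*A^-8
  A^0 * (40 + 185*d^2 + 27*d^4) = 27*A^8 + 293*A^4 + 572 + 293*A^-4 + 27*A^-8
  A^-2 * (142*d + 67*d^3 + d^5) = -A^8 - 72*A^4 - 353 - 353*A^-4 - 72*A^-8 - A^-12
  A^-4 * (40 + 76*d^2 + 4*d^4) = 4*A^4 + 92 + 216*A^-4 + 92*A^-8 + 4*A^-12
  A^-6 * (39*d + 6*d^3) = -6 - 57*A^-4 - 57*A^-8 - 6*A^-12
  A^-8 * (5 + 5*d^2) = 5*A^-4 + 15*A^-8 + 5*A^-12
  A^-10 * (d) = -A^-8 - A^-12
Summing the groups: <K> = -A^20 + A^16 - A^12 + A^8 - A^4 + 1 + A^-12
Normalise by the writhe: (-A^3)^(-w) = (-A^3)^(8) = A^24, so f(A) = A^24 * <K> = -A^44 + A^40 - A^36 + A^32 - A^28 + A^24 + A^12.
Substitute A = t^(-1/4), i.e. A^e → t^(-e/4): V(t) = t^-3 + t^-6 - t^-7 + t^-8 - t^-9 + t^-10 - t^-11

Answer: t^-3 + t^-6 - t^-7 + t^-8 - t^-9 + t^-10 - t^-11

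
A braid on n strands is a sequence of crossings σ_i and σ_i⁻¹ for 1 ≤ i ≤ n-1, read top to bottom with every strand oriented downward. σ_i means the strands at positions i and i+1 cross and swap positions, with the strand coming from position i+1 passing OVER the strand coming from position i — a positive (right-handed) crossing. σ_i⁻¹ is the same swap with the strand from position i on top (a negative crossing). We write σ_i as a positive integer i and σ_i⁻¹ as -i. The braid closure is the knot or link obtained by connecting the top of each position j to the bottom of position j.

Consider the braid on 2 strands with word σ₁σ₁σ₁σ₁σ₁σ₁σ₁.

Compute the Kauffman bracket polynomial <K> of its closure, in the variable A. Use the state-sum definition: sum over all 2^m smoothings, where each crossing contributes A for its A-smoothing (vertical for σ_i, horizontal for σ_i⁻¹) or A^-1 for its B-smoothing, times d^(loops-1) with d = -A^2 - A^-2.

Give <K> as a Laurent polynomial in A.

Braid: s1 s1 s1 s1 s1 s1 s1 on 2 strands, 7 crossings.
Writhe w = (#positive) - (#negative) = 7 - 0 = 7.
State-sum expansion of <K>. There are 2^7 = 128 states.
Smooth each crossing (0=||, 1=⌣⌢); contribution A^(Σ sign_k(1-2s_k)) * d^(L-1).
Tabulate the states by total A-exponent and number of loops L (A-exp: L × count):
  A^7: L=2 ×1
  A^5: L=1 ×7
  A^3: L=2 ×21
  A^1: L=3 ×35
  A^-1: L=4 ×35
  A^-3: L=5 ×21
  A^-5: L=6 ×7
  A^-7: L=7 ×1
Each group contributes A^e * Σ count * d^(L-1):
Powers of d = -A^2 - A^-2: d^2 = A^4 + 2 + A^-4; d^3 = -A^6 - 3*A^2 - 3*A^-2 - A^-6; d^4 = A^8 + 4*A^4 + 6 + 4*A^-4 + A^-8; d^5 = -A^10 - 5*A^6 - 10*A^2 - 10*A^-2 - 5*A^-6 - A^-10; d^6 = A^12 + 6*A^8 + 15*A^4 + 20 + 15*A^-4 + 6*A^-8 + A^-12.
  A^7 * (d) = -A^9 - A^5
  A^5 * (7) = 7*A^5
  A^3 * (21*d) = -21*A^5 - 21*A
  A^1 * (35*d^2) = 35*A^5 + 70*A + 35*A^-3
  A^-1 * (35*d^3) = -35*A^5 - 105*A - 105*A^-3 - 35*A^-7
  A^-3 * (21*d^4) = 21*A^5 + 84*A + 126*A^-3 + 84*A^-7 + 21*A^-11
  A^-5 * (7*d^5) = -7*A^5 - 35*A - 70*A^-3 - 70*A^-7 - 35*A^-11 - 7*A^-15
  A^-7 * (d^6) = A^5 + 6*A + 15*A^-3 + 20*A^-7 + 15*A^-11 + 6*A^-15 + A^-19
Summing the groups: <K> = -A^9 - A + A^-3 - A^-7 + A^-11 - A^-15 + A^-19

Answer: -A^9 - A + A^-3 - A^-7 + A^-11 - A^-15 + A^-19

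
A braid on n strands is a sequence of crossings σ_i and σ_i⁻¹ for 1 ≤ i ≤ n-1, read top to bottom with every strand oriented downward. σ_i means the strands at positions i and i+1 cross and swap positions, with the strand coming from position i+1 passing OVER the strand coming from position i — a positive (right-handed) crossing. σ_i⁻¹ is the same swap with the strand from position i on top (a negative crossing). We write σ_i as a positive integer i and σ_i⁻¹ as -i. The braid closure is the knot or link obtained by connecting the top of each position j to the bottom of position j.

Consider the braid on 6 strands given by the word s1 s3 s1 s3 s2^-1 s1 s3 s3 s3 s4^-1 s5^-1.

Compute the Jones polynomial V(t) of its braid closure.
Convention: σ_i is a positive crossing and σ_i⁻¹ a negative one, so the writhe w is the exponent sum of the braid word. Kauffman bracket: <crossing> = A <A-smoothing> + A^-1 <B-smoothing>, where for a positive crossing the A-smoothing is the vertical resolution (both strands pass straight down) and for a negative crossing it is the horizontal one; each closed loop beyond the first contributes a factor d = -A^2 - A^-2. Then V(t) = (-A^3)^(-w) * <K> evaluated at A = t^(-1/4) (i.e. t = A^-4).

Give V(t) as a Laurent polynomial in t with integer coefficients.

The presented braid s1 s3 s1 s3 s2^-1 s1 s3 s3 s3 s4^-1 s5^-1 on 6 strands reduces by inverse Markov moves (closure unchanged at each step):
  Destabilize: the word has the form β·s5^-1 where s5^-1 occurs only as the final letter (β ∈ B_5); drop it and the last strand → 5 strands.
  Destabilize: the word has the form β·s4^-1 where s4^-1 occurs only as the final letter (β ∈ B_4); drop it and the last strand → 4 strands.
Reduced to β = s1 s3 s1 s3 s2^-1 s1 s3 s3 s3 on 4 strands, 9 crossings.
Compute on β:
Braid: s1 s3 s1 s3 s2^-1 s1 s3 s3 s3 on 4 strands, 9 crossings.
Writhe w = (#positive) - (#negative) = 8 - 1 = 7.
Computing the Kauffman bracket via state sum. There are 2^9 = 512 states.
Each crossing splits two ways (0=vertical, 1=horizontal). The state's weight is A^(#A-smoothings - #B-smoothings) * d^(loops - 1).
Tabulate the states by total A-exponent and number of loops L (A-exp: L × count):
  A^9: L=3 ×1
  A^7: L=2 ×8, L=4 ×1
  A^5: L=1 ×15, L=3 ×21
  A^3: L=2 ×60, L=4 ×24
  A^1: L=3 ×110, L=5 ×16
  A^-1: L=4 ×120, L=6 ×6
  A^-3: L=5 ×83, L=7 ×1
  A^-5: L=6 ×36
  A^-7: L=7 ×9
  A^-9: L=8 ×1
Each group contributes A^e * Σ count * d^(L-1):
Powers of d = -A^2 - A^-2: d^2 = A^4 + 2 + A^-4; d^3 = -A^6 - 3*A^2 - 3*A^-2 - A^-6; d^4 = A^8 + 4*A^4 + 6 + 4*A^-4 + A^-8; d^5 = -A^10 - 5*A^6 - 10*A^2 - 10*A^-2 - 5*A^-6 - A^-10; d^6 = A^12 + 6*A^8 + 15*A^4 + 20 + 15*A^-4 + 6*A^-8 + A^-12; d^7 = -A^14 - 7*A^10 - 21*A^6 - 35*A^2 - 35*A^-2 - 21*A^-6 - 7*A^-10 - A^-14.
  A^9 * (d^2) = A^13 + 2*A^9 + A^5
  A^7 * (8*d + d^3) = -A^13 - 11*A^9 - 11*A^5 - A
  A^5 * (15 + 21*d^2) = 21*A^9 + 57*A^5 + 21*A
  A^3 * (60*d + 24*d^3) = -24*A^9 - 132*A^5 - 132*A - 24*A^-3
  A^1 * (110*d^2 + 16*d^4) = 16*A^9 + 174*A^5 + 316*A + 174*A^-3 + 16*A^-7
  A^-1 * (120*d^3 + 6*d^5) = -6*A^9 - 150*A^5 - 420*A - 420*A^-3 - 150*A^-7 - 6*A^-11
  A^-3 * (83*d^4 + d^6) = A^9 + 89*A^5 + 347*A + 518*A^-3 + 347*A^-7 + 89*A^-11 + A^-15
  A^-5 * (36*d^5) = -36*A^5 - 180*A - 360*A^-3 - 360*A^-7 - 180*A^-11 - 36*A^-15
  A^-7 * (9*d^6) = 9*A^5 + 54*A + 135*A^-3 + 180*A^-7 + 135*A^-11 + 54*A^-15 + 9*A^-19
  A^-9 * (d^7) = -A^5 - 7*A - 21*A^-3 - 35*A^-7 - 35*A^-11 - 21*A^-15 - 7*A^-19 - A^-23
Summing the groups: <K> = -A^9 - 2*A + 2*A^-3 - 2*A^-7 + 3*A^-11 - 2*A^-15 + 2*A^-19 - A^-23
Normalise by the writhe: (-A^3)^(-w) = (-A^3)^(-7) = -A^-21, so f(A) = -A^-21 * <K> = A^-12 + 2*A^-20 - 2*A^-24 + 2*A^-28 - 3*A^-32 + 2*A^-36 - 2*A^-40 + A^-44.
Substitute A = t^(-1/4), i.e. A^e → t^(-e/4): V(t) = t^11 - 2*t^10 + 2*t^9 - 3*t^8 + 2*t^7 - 2*t^6 + 2*t^5 + t^3

Answer: t^11 - 2*t^10 + 2*t^9 - 3*t^8 + 2*t^7 - 2*t^6 + 2*t^5 + t^3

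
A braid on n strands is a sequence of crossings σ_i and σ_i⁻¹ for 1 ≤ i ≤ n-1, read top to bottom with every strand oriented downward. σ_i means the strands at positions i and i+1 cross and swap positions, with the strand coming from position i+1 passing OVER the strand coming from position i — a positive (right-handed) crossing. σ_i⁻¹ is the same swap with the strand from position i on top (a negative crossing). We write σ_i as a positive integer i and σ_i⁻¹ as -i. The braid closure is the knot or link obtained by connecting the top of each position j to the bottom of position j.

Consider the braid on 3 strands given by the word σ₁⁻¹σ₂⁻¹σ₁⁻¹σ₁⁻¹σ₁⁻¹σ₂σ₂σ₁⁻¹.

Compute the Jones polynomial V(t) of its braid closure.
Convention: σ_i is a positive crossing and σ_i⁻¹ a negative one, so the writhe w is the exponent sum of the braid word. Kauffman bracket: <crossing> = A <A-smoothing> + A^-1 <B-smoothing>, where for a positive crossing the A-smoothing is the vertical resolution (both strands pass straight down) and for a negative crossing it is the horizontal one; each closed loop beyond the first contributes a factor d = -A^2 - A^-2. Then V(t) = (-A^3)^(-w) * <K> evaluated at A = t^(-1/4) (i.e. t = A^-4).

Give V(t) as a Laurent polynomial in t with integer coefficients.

Braid: s1^-1 s2^-1 s1^-1 s1^-1 s1^-1 s2 s2 s1^-1 on 3 strands, 8 crossings.
Writhe w = (#positive) - (#negative) = 2 - 6 = -4.
Computing the Kauffman bracket via state sum. There are 2^8 = 256 states.
Smooth each crossing (0=||, 1=⌣⌢); contribution A^(Σ sign_k(1-2s_k)) * d^(L-1).
Tabulate the states by total A-exponent and number of loops L (A-exp: L × count):
  A^8: L=5 ×1
  A^6: L=4 ×7, L=6 ×1
  A^4: L=3 ×20, L=5 ×8
  A^2: L=2 ×28, L=4 ×27, L=6 ×1
  A^0: L=1 ×17, L=3 ×47, L=5 ×6
  A^-2: L=2 ×42, L=4 ×14
  A^-4: L=1 ×10, L=3 ×18
  A^-6: L=2 ×7, L=4 ×1
  A^-8: L=3 ×1
Each group contributes A^e * Σ count * d^(L-1):
Powers of d = -A^2 - A^-2: d^2 = A^4 + 2 + A^-4; d^3 = -A^6 - 3*A^2 - 3*A^-2 - A^-6; d^4 = A^8 + 4*A^4 + 6 + 4*A^-4 + A^-8; d^5 = -A^10 - 5*A^6 - 10*A^2 - 10*A^-2 - 5*A^-6 - A^-10.
  A^8 * (d^4) = A^16 + 4*A^12 + 6*A^8 + 4*A^4 + 1
  A^6 * (7*d^3 + d^5) = -A^16 - 12*A^12 - 31*A^8 - 31*A^4 - 12 - A^-4
  A^4 * (20*d^2 + 8*d^4) = 8*A^12 + 52*A^8 + 88*A^4 + 52 + 8*A^-4
  A^2 * (28*d + 27*d^3 + d^5) = -A^12 - 32*A^8 - 119*A^4 - 119 - 32*A^-4 - A^-8
  A^0 * (17 + 47*d^2 + 6*d^4) = 6*A^8 + 71*A^4 + 147 + 71*A^-4 + 6*A^-8
  A^-2 * (42*d + 14*d^3) = -14*A^4 - 84 - 84*A^-4 - 14*A^-8
  A^-4 * (10 + 18*d^2) = 18 + 46*A^-4 + 18*A^-8
  A^-6 * (7*d + d^3) = -1 - 10*A^-4 - 10*A^-8 - A^-12
  A^-8 * (d^2) = A^-4 + 2*A^-8 + A^-12
Summing the groups: <K> = -A^12 + A^8 - A^4 + 2 - A^-4 + A^-8
Normalise by the writhe: (-A^3)^(-w) = (-A^3)^(4) = A^12, so f(A) = A^12 * <K> = -A^24 + A^20 - A^16 + 2*A^12 - A^8 + A^4.
Substitute A = t^(-1/4), i.e. A^e → t^(-e/4): V(t) = t^-1 - t^-2 + 2*t^-3 - t^-4 + t^-5 - t^-6

Answer: t^-1 - t^-2 + 2*t^-3 - t^-4 + t^-5 - t^-6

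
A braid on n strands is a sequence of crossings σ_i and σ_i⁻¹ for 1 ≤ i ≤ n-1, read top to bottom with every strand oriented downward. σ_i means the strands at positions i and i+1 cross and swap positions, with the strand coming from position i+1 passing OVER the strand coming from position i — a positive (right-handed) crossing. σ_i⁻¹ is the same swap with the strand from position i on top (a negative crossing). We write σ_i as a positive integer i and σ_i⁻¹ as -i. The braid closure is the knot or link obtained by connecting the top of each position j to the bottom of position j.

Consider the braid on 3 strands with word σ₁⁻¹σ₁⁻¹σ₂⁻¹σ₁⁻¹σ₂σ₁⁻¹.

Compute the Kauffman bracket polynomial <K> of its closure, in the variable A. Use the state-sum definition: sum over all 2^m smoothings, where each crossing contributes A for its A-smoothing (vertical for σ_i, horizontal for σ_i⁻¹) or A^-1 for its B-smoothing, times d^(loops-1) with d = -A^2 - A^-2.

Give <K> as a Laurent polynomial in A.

-A^4 + 1 + A^-8

Derivation:
Braid: s1^-1 s1^-1 s2^-1 s1^-1 s2 s1^-1 on 3 strands, 6 crossings.
Writhe w = (#positive) - (#negative) = 1 - 5 = -4.
Computing the Kauffman bracket via state sum. There are 2^6 = 64 states.
Smooth each crossing (0=||, 1=⌣⌢); contribution A^(Σ sign_k(1-2s_k)) * d^(L-1).
Tabulate the states by total A-exponent and number of loops L (A-exp: L × count):
  A^6: L=4 ×1
  A^4: L=3 ×5, L=5 ×1
  A^2: L=2 ×9, L=4 ×6
  A^0: L=1 ×7, L=3 ×13
  A^-2: L=2 ×15
  A^-4: L=1 ×4, L=3 ×2
  A^-6: L=2 ×1
Each group contributes A^e * Σ count * d^(L-1):
Powers of d = -A^2 - A^-2: d^2 = A^4 + 2 + A^-4; d^3 = -A^6 - 3*A^2 - 3*A^-2 - A^-6; d^4 = A^8 + 4*A^4 + 6 + 4*A^-4 + A^-8.
  A^6 * (d^3) = -A^12 - 3*A^8 - 3*A^4 - 1
  A^4 * (5*d^2 + d^4) = A^12 + 9*A^8 + 16*A^4 + 9 + A^-4
  A^2 * (9*d + 6*d^3) = -6*A^8 - 27*A^4 - 27 - 6*A^-4
  A^0 * (7 + 13*d^2) = 13*A^4 + 33 + 13*A^-4
  A^-2 * (15*d) = -15 - 15*A^-4
  A^-4 * (4 + 2*d^2) = 2 + 8*A^-4 + 2*A^-8
  A^-6 * (d) = -A^-4 - A^-8
Summing the groups: <K> = -A^4 + 1 + A^-8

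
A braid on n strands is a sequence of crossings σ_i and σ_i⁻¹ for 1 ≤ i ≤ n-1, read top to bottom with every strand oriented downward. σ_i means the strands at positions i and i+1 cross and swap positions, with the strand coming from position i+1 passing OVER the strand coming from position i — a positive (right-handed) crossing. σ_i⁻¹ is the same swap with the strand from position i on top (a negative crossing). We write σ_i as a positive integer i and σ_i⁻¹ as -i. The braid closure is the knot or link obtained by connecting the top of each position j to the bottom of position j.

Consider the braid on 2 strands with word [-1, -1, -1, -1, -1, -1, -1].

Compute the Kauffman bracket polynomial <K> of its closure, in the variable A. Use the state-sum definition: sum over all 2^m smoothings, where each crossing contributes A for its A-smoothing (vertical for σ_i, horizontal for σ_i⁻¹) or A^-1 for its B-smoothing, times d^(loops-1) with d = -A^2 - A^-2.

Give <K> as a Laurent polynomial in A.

A^19 - A^15 + A^11 - A^7 + A^3 - A^-1 - A^-9

Derivation:
Braid: s1^-1 s1^-1 s1^-1 s1^-1 s1^-1 s1^-1 s1^-1 on 2 strands, 7 crossings.
Writhe w = (#positive) - (#negative) = 0 - 7 = -7.
Computing the Kauffman bracket via state sum. There are 2^7 = 128 states.
Smooth each crossing (0=||, 1=⌣⌢); contribution A^(Σ sign_k(1-2s_k)) * d^(L-1).
Tabulate the states by total A-exponent and number of loops L (A-exp: L × count):
  A^7: L=7 ×1
  A^5: L=6 ×7
  A^3: L=5 ×21
  A^1: L=4 ×35
  A^-1: L=3 ×35
  A^-3: L=2 ×21
  A^-5: L=1 ×7
  A^-7: L=2 ×1
Each group contributes A^e * Σ count * d^(L-1):
Powers of d = -A^2 - A^-2: d^2 = A^4 + 2 + A^-4; d^3 = -A^6 - 3*A^2 - 3*A^-2 - A^-6; d^4 = A^8 + 4*A^4 + 6 + 4*A^-4 + A^-8; d^5 = -A^10 - 5*A^6 - 10*A^2 - 10*A^-2 - 5*A^-6 - A^-10; d^6 = A^12 + 6*A^8 + 15*A^4 + 20 + 15*A^-4 + 6*A^-8 + A^-12.
  A^7 * (d^6) = A^19 + 6*A^15 + 15*A^11 + 20*A^7 + 15*A^3 + 6*A^-1 + A^-5
  A^5 * (7*d^5) = -7*A^15 - 35*A^11 - 70*A^7 - 70*A^3 - 35*A^-1 - 7*A^-5
  A^3 * (21*d^4) = 21*A^11 + 84*A^7 + 126*A^3 + 84*A^-1 + 21*A^-5
  A^1 * (35*d^3) = -35*A^7 - 105*A^3 - 105*A^-1 - 35*A^-5
  A^-1 * (35*d^2) = 35*A^3 + 70*A^-1 + 35*A^-5
  A^-3 * (21*d) = -21*A^-1 - 21*A^-5
  A^-5 * (7) = 7*A^-5
  A^-7 * (d) = -A^-5 - A^-9
Summing the groups: <K> = A^19 - A^15 + A^11 - A^7 + A^3 - A^-1 - A^-9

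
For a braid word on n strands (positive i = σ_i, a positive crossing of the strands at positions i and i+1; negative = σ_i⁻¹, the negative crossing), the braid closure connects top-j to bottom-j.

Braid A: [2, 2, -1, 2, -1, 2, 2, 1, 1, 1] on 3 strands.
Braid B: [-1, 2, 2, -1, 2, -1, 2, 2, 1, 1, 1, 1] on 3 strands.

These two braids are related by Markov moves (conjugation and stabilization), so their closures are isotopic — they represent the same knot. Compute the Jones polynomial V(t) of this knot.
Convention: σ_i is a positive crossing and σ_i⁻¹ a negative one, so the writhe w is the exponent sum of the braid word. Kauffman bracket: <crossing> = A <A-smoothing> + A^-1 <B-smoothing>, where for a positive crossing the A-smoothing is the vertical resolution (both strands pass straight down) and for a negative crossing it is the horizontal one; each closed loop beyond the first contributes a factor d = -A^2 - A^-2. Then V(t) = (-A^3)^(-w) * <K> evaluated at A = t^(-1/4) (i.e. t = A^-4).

Markov-equivalent braids have isotopic closures, hence identical knot invariants. Strip the Markov moves from each word to reach a common short braid β, then compute V(t) once on β.
Braid A: s2 s2 s1^-1 s2 s1^-1 s2 s2 s1 s1 s1 on 3 strands has no conjugating prefix/suffix or stabilization to strip; take β = s2 s2 s1^-1 s2 s1^-1 s2 s2 s1 s1 s1.
Braid B: s1^-1 s2 s2 s1^-1 s2 s1^-1 s2 s2 s1 s1 s1 s1 on 3 strands reduces by inverse Markov moves (closure unchanged at each step):
  Deconjugate: the word is γ·β·γ⁻¹ with γ = s1^-1 (prefix) and γ⁻¹ = s1 (suffix); strip both.
Reduced to β = s2 s2 s1^-1 s2 s1^-1 s2 s2 s1 s1 s1 on 3 strands, 10 crossings.
Both give the same β = s2 s2 s1^-1 s2 s1^-1 s2 s2 s1 s1 s1 on 3 strands, so one state sum suffices:
Braid: s2 s2 s1^-1 s2 s1^-1 s2 s2 s1 s1 s1 on 3 strands, 10 crossings.
Writhe w = (#positive) - (#negative) = 8 - 2 = 6.
Enumerate smoothing states for the bracket polynomial. There are 2^10 = 1024 states.
For each crossing: s=0 is the vertical smoothing, s=1 horizontal. Crossing k contributes A^(sign_k * (1 - 2*s_k)); loop factor d = -A^2 - A^-2.
Tabulate the states by total A-exponent and number of loops L (A-exp: L × count):
  A^10: L=3 ×1
  A^8: L=2 ×7, L=4 ×3
  A^6: L=1 ×14, L=3 ×28, L=5 ×3
  A^4: L=2 ×88, L=4 ×31, L=6 ×1
  A^2: L=1 ×63, L=3 ×133, L=5 ×14
  A^0: L=2 ×159, L=4 ×91, L=6 ×2
  A^-2: L=3 ×180, L=5 ×30
  A^-4: L=4 ×116, L=6 ×4
  A^-6: L=5 ×45
  A^-8: L=6 ×10
  A^-10: L=7 ×1
Each group contributes A^e * Σ count * d^(L-1):
Powers of d = -A^2 - A^-2: d^2 = A^4 + 2 + A^-4; d^3 = -A^6 - 3*A^2 - 3*A^-2 - A^-6; d^4 = A^8 + 4*A^4 + 6 + 4*A^-4 + A^-8; d^5 = -A^10 - 5*A^6 - 10*A^2 - 10*A^-2 - 5*A^-6 - A^-10; d^6 = A^12 + 6*A^8 + 15*A^4 + 20 + 15*A^-4 + 6*A^-8 + A^-12.
  A^10 * (d^2) = A^14 + 2*A^10 + A^6
  A^8 * (7*d + 3*d^3) = -3*A^14 - 16*A^10 - 16*A^6 - 3*A^2
  A^6 * (14 + 28*d^2 + 3*d^4) = 3*A^14 + 40*A^10 + 88*A^6 + 40*A^2 + 3*A^-2
  A^4 * (88*d + 31*d^3 + d^5) = -A^14 - 36*A^10 - 191*A^6 - 191*A^2 - 36*A^-2 - A^-6
  A^2 * (63 + 133*d^2 + 14*d^4) = 14*A^10 + 189*A^6 + 413*A^2 + 189*A^-2 + 14*A^-6
  A^0 * (159*d + 91*d^3 + 2*d^5) = -2*A^10 - 101*A^6 - 452*A^2 - 452*A^-2 - 101*A^-6 - 2*A^-10
  A^-2 * (180*d^2 + 30*d^4) = 30*A^6 + 300*A^2 + 540*A^-2 + 300*A^-6 + 30*A^-10
  A^-4 * (116*d^3 + 4*d^5) = -4*A^6 - 136*A^2 - 388*A^-2 - 388*A^-6 - 136*A^-10 - 4*A^-14
  A^-6 * (45*d^4) = 45*A^2 + 180*A^-2 + 270*A^-6 + 180*A^-10 + 45*A^-14
  A^-8 * (10*d^5) = -10*A^2 - 50*A^-2 - 100*A^-6 - 100*A^-10 - 50*A^-14 - 10*A^-18
  A^-10 * (d^6) = A^2 + 6*A^-2 + 15*A^-6 + 20*A^-10 + 15*A^-14 + 6*A^-18 + A^-22
Summing the groups: <K> = 2*A^10 - 4*A^6 + 7*A^2 - 8*A^-2 + 9*A^-6 - 8*A^-10 + 6*A^-14 - 4*A^-18 + A^-22
Normalise by the writhe: (-A^3)^(-w) = (-A^3)^(-6) = A^-18, so f(A) = A^-18 * <K> = 2*A^-8 - 4*A^-12 + 7*A^-16 - 8*A^-20 + 9*A^-24 - 8*A^-28 + 6*A^-32 - 4*A^-36 + A^-40.
Substitute A = t^(-1/4), i.e. A^e → t^(-e/4): V(t) = t^10 - 4*t^9 + 6*t^8 - 8*t^7 + 9*t^6 - 8*t^5 + 7*t^4 - 4*t^3 + 2*t^2

Answer: t^10 - 4*t^9 + 6*t^8 - 8*t^7 + 9*t^6 - 8*t^5 + 7*t^4 - 4*t^3 + 2*t^2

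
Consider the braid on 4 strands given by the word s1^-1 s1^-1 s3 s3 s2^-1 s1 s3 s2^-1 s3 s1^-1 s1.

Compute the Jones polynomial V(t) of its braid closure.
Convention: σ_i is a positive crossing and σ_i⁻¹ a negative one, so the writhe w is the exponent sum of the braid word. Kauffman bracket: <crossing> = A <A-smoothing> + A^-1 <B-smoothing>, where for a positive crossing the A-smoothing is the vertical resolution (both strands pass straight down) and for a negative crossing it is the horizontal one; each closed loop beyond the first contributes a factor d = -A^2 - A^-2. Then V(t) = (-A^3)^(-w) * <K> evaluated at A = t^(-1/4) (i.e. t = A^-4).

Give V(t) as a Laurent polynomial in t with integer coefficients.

The presented braid s1^-1 s1^-1 s3 s3 s2^-1 s1 s3 s2^-1 s3 s1^-1 s1 on 4 strands reduces by inverse Markov moves (closure unchanged at each step):
  Deconjugate: the word is γ·β·γ⁻¹ with γ = s1^-1 (prefix) and γ⁻¹ = s1 (suffix); strip both.
Reduced to β = s1^-1 s3 s3 s2^-1 s1 s3 s2^-1 s3 s1^-1 on 4 strands, 9 crossings.
Compute on β:
Braid: s1^-1 s3 s3 s2^-1 s1 s3 s2^-1 s3 s1^-1 on 4 strands, 9 crossings.
Writhe w = (#positive) - (#negative) = 5 - 4 = 1.
State-sum expansion of <K>. There are 2^9 = 512 states.
For each crossing: s=0 is the vertical smoothing, s=1 horizontal. Crossing k contributes A^(sign_k * (1 - 2*s_k)); loop factor d = -A^2 - A^-2.
Tabulate the states by total A-exponent and number of loops L (A-exp: L × count):
  A^9: L=4 ×1
  A^7: L=3 ×9
  A^5: L=2 ×29, L=4 ×7
  A^3: L=1 ×30, L=3 ×52, L=5 ×2
  A^1: L=2 ×83, L=4 ×43
  A^-1: L=1 ×11, L=3 ×93, L=5 ×22
  A^-3: L=2 ×19, L=4 ×58, L=6 ×7
  A^-5: L=3 ×15, L=5 ×20, L=7 ×1
  A^-7: L=4 ×6, L=6 ×3
  A^-9: L=5 ×1
Each group contributes A^e * Σ count * d^(L-1):
Powers of d = -A^2 - A^-2: d^2 = A^4 + 2 + A^-4; d^3 = -A^6 - 3*A^2 - 3*A^-2 - A^-6; d^4 = A^8 + 4*A^4 + 6 + 4*A^-4 + A^-8; d^5 = -A^10 - 5*A^6 - 10*A^2 - 10*A^-2 - 5*A^-6 - A^-10; d^6 = A^12 + 6*A^8 + 15*A^4 + 20 + 15*A^-4 + 6*A^-8 + A^-12.
  A^9 * (d^3) = -A^15 - 3*A^11 - 3*A^7 - A^3
  A^7 * (9*d^2) = 9*A^11 + 18*A^7 + 9*A^3
  A^5 * (29*d + 7*d^3) = -7*A^11 - 50*A^7 - 50*A^3 - 7*A^-1
  A^3 * (30 + 52*d^2 + 2*d^4) = 2*A^11 + 60*A^7 + 146*A^3 + 60*A^-1 + 2*A^-5
  A^1 * (83*d + 43*d^3) = -43*A^7 - 212*A^3 - 212*A^-1 - 43*A^-5
  A^-1 * (11 + 93*d^2 + 22*d^4) = 22*A^7 + 181*A^3 + 329*A^-1 + 181*A^-5 + 22*A^-9
  A^-3 * (19*d + 58*d^3 + 7*d^5) = -7*A^7 - 93*A^3 - 263*A^-1 - 263*A^-5 - 93*A^-9 - 7*A^-13
  A^-5 * (15*d^2 + 20*d^4 + d^6) = A^7 + 26*A^3 + 110*A^-1 + 170*A^-5 + 110*A^-9 + 26*A^-13 + A^-17
  A^-7 * (6*d^3 + 3*d^5) = -3*A^3 - 21*A^-1 - 48*A^-5 - 48*A^-9 - 21*A^-13 - 3*A^-17
  A^-9 * (d^4) = A^-1 + 4*A^-5 + 6*A^-9 + 4*A^-13 + A^-17
Summing the groups: <K> = -A^15 + A^11 - 2*A^7 + 3*A^3 - 3*A^-1 + 3*A^-5 - 3*A^-9 + 2*A^-13 - A^-17
Normalise by the writhe: (-A^3)^(-w) = (-A^3)^(-1) = -A^-3, so f(A) = -A^-3 * <K> = A^12 - A^8 + 2*A^4 - 3 + 3*A^-4 - 3*A^-8 + 3*A^-12 - 2*A^-16 + A^-20.
Substitute A = t^(-1/4), i.e. A^e → t^(-e/4): V(t) = t^5 - 2*t^4 + 3*t^3 - 3*t^2 + 3*t - 3 + 2*t^-1 - t^-2 + t^-3

Answer: t^5 - 2*t^4 + 3*t^3 - 3*t^2 + 3*t - 3 + 2*t^-1 - t^-2 + t^-3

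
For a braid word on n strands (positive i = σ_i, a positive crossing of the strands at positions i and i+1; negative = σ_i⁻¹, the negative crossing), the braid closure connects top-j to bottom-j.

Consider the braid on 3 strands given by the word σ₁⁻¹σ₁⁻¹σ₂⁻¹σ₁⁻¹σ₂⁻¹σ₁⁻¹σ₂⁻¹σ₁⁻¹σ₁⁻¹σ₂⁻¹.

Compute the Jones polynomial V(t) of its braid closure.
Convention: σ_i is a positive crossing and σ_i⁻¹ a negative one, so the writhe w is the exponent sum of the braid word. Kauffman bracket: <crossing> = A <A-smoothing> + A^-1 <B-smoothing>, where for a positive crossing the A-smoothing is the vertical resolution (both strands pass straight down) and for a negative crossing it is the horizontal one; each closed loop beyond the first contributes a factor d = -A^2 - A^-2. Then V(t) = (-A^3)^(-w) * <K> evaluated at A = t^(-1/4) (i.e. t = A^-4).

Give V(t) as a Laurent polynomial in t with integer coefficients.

Braid: s1^-1 s1^-1 s2^-1 s1^-1 s2^-1 s1^-1 s2^-1 s1^-1 s1^-1 s2^-1 on 3 strands, 10 crossings.
Writhe w = (#positive) - (#negative) = 0 - 10 = -10.
Computing the Kauffman bracket via state sum. There are 2^10 = 1024 states.
For each crossing: s=0 is the vertical smoothing, s=1 horizontal. Crossing k contributes A^(sign_k * (1 - 2*s_k)); loop factor d = -A^2 - A^-2.
Tabulate the states by total A-exponent and number of loops L (A-exp: L × count):
  A^10: L=3 ×1
  A^8: L=2 ×4, L=4 ×6
  A^6: L=1 ×4, L=3 ×30, L=5 ×11
  A^4: L=2 ×48, L=4 ×65, L=6 ×7
  A^2: L=1 ×24, L=3 ×140, L=5 ×45, L=7 ×1
  A^0: L=2 ×129, L=4 ×117, L=6 ×6
  A^-2: L=1 ×43, L=3 ×151, L=5 ×16
  A^-4: L=2 ×96, L=4 ×24
  A^-6: L=1 ×24, L=3 ×21
  A^-8: L=2 ×10
  A^-10: L=3 ×1
Each group contributes A^e * Σ count * d^(L-1):
Powers of d = -A^2 - A^-2: d^2 = A^4 + 2 + A^-4; d^3 = -A^6 - 3*A^2 - 3*A^-2 - A^-6; d^4 = A^8 + 4*A^4 + 6 + 4*A^-4 + A^-8; d^5 = -A^10 - 5*A^6 - 10*A^2 - 10*A^-2 - 5*A^-6 - A^-10; d^6 = A^12 + 6*A^8 + 15*A^4 + 20 + 15*A^-4 + 6*A^-8 + A^-12.
  A^10 * (d^2) = A^14 + 2*A^10 + A^6
  A^8 * (4*d + 6*d^3) = -6*A^14 - 22*A^10 - 22*A^6 - 6*A^2
  A^6 * (4 + 30*d^2 + 11*d^4) = 11*A^14 + 74*A^10 + 130*A^6 + 74*A^2 + 11*A^-2
  A^4 * (48*d + 65*d^3 + 7*d^5) = -7*A^14 - 100*A^10 - 313*A^6 - 313*A^2 - 100*A^-2 - 7*A^-6
  A^2 * (24 + 140*d^2 + 45*d^4 + d^6) = A^14 + 51*A^10 + 335*A^6 + 594*A^2 + 335*A^-2 + 51*A^-6 + A^-10
  A^0 * (129*d + 117*d^3 + 6*d^5) = -6*A^10 - 147*A^6 - 540*A^2 - 540*A^-2 - 147*A^-6 - 6*A^-10
  A^-2 * (43 + 151*d^2 + 16*d^4) = 16*A^6 + 215*A^2 + 441*A^-2 + 215*A^-6 + 16*A^-10
  A^-4 * (96*d + 24*d^3) = -24*A^2 - 168*A^-2 - 168*A^-6 - 24*A^-10
  A^-6 * (24 + 21*d^2) = 21*A^-2 + 66*A^-6 + 21*A^-10
  A^-8 * (10*d) = -10*A^-6 - 10*A^-10
  A^-10 * (d^2) = A^-6 + 2*A^-10 + A^-14
Summing the groups: <K> = -A^10 + A^-6 + A^-14
Normalise by the writhe: (-A^3)^(-w) = (-A^3)^(10) = A^30, so f(A) = A^30 * <K> = -A^40 + A^24 + A^16.
Substitute A = t^(-1/4), i.e. A^e → t^(-e/4): V(t) = t^-4 + t^-6 - t^-10

Answer: t^-4 + t^-6 - t^-10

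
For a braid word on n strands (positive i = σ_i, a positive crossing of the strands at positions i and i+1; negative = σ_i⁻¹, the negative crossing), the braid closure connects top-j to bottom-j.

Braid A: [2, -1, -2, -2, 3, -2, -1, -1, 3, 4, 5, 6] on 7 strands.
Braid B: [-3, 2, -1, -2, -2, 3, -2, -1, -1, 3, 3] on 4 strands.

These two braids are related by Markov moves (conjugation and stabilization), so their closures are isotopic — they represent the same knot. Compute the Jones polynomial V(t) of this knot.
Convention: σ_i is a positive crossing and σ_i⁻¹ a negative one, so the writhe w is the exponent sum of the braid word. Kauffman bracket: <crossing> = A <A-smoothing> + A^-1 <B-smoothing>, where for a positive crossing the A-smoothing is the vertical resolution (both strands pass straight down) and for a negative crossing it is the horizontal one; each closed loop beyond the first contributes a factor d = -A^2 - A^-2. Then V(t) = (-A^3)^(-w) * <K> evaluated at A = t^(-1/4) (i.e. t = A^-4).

t - 2 + 4*t^-1 - 5*t^-2 + 6*t^-3 - 5*t^-4 + 4*t^-5 - 3*t^-6 + t^-7

Derivation:
Markov-equivalent braids have isotopic closures, hence identical knot invariants. Strip the Markov moves from each word to reach a common short braid β, then compute V(t) once on β.
Braid A: s2 s1^-1 s2^-1 s2^-1 s3 s2^-1 s1^-1 s1^-1 s3 s4 s5 s6 on 7 strands reduces by inverse Markov moves (closure unchanged at each step):
  Destabilize: the word has the form β·s6 where s6 occurs only as the final letter (β ∈ B_6); drop it and the last strand → 6 strands.
  Destabilize: the word has the form β·s5 where s5 occurs only as the final letter (β ∈ B_5); drop it and the last strand → 5 strands.
  Destabilize: the word has the form β·s4 where s4 occurs only as the final letter (β ∈ B_4); drop it and the last strand → 4 strands.
Reduced to β = s2 s1^-1 s2^-1 s2^-1 s3 s2^-1 s1^-1 s1^-1 s3 on 4 strands, 9 crossings.
Braid B: s3^-1 s2 s1^-1 s2^-1 s2^-1 s3 s2^-1 s1^-1 s1^-1 s3 s3 on 4 strands reduces by inverse Markov moves (closure unchanged at each step):
  Deconjugate: the word is γ·β·γ⁻¹ with γ = s3^-1 (prefix) and γ⁻¹ = s3 (suffix); strip both.
Reduced to β = s2 s1^-1 s2^-1 s2^-1 s3 s2^-1 s1^-1 s1^-1 s3 on 4 strands, 9 crossings.
Both give the same β = s2 s1^-1 s2^-1 s2^-1 s3 s2^-1 s1^-1 s1^-1 s3 on 4 strands, so one state sum suffices:
Braid: s2 s1^-1 s2^-1 s2^-1 s3 s2^-1 s1^-1 s1^-1 s3 on 4 strands, 9 crossings.
Writhe w = (#positive) - (#negative) = 3 - 6 = -3.
Enumerate smoothing states for the bracket polynomial. There are 2^9 = 512 states.
For each crossing: s=0 is the vertical smoothing, s=1 horizontal. Crossing k contributes A^(sign_k * (1 - 2*s_k)); loop factor d = -A^2 - A^-2.
Tabulate the states by total A-exponent and number of loops L (A-exp: L × count):
  A^9: L=6 ×1
  A^7: L=5 ×9
  A^5: L=4 ×35, L=6 ×1
  A^3: L=3 ×73, L=5 ×11
  A^1: L=2 ×82, L=4 ×43, L=6 ×1
  A^-1: L=1 ×40, L=3 ×79, L=5 ×7
  A^-3: L=2 ×63, L=4 ×21
  A^-5: L=1 ×9, L=3 ×26, L=5 ×1
  A^-7: L=2 ×6, L=4 ×3
  A^-9: L=3 ×1
Each group contributes A^e * Σ count * d^(L-1):
Powers of d = -A^2 - A^-2: d^2 = A^4 + 2 + A^-4; d^3 = -A^6 - 3*A^2 - 3*A^-2 - A^-6; d^4 = A^8 + 4*A^4 + 6 + 4*A^-4 + A^-8; d^5 = -A^10 - 5*A^6 - 10*A^2 - 10*A^-2 - 5*A^-6 - A^-10.
  A^9 * (d^5) = -A^19 - 5*A^15 - 10*A^11 - 10*A^7 - 5*A^3 - A^-1
  A^7 * (9*d^4) = 9*A^15 + 36*A^11 + 54*A^7 + 36*A^3 + 9*A^-1
  A^5 * (35*d^3 + d^5) = -A^15 - 40*A^11 - 115*A^7 - 115*A^3 - 40*A^-1 - A^-5
  A^3 * (73*d^2 + 11*d^4) = 11*A^11 + 117*A^7 + 212*A^3 + 117*A^-1 + 11*A^-5
  A^1 * (82*d + 43*d^3 + d^5) = -A^11 - 48*A^7 - 221*A^3 - 221*A^-1 - 48*A^-5 - A^-9
  A^-1 * (40 + 79*d^2 + 7*d^4) = 7*A^7 + 107*A^3 + 240*A^-1 + 107*A^-5 + 7*A^-9
  A^-3 * (63*d + 21*d^3) = -21*A^3 - 126*A^-1 - 126*A^-5 - 21*A^-9
  A^-5 * (9 + 26*d^2 + d^4) = A^3 + 30*A^-1 + 67*A^-5 + 30*A^-9 + A^-13
  A^-7 * (6*d + 3*d^3) = -3*A^-1 - 15*A^-5 - 15*A^-9 - 3*A^-13
  A^-9 * (d^2) = A^-5 + 2*A^-9 + A^-13
Summing the groups: <K> = -A^19 + 3*A^15 - 4*A^11 + 5*A^7 - 6*A^3 + 5*A^-1 - 4*A^-5 + 2*A^-9 - A^-13
Normalise by the writhe: (-A^3)^(-w) = (-A^3)^(3) = -A^9, so f(A) = -A^9 * <K> = A^28 - 3*A^24 + 4*A^20 - 5*A^16 + 6*A^12 - 5*A^8 + 4*A^4 - 2 + A^-4.
Substitute A = t^(-1/4), i.e. A^e → t^(-e/4): V(t) = t - 2 + 4*t^-1 - 5*t^-2 + 6*t^-3 - 5*t^-4 + 4*t^-5 - 3*t^-6 + t^-7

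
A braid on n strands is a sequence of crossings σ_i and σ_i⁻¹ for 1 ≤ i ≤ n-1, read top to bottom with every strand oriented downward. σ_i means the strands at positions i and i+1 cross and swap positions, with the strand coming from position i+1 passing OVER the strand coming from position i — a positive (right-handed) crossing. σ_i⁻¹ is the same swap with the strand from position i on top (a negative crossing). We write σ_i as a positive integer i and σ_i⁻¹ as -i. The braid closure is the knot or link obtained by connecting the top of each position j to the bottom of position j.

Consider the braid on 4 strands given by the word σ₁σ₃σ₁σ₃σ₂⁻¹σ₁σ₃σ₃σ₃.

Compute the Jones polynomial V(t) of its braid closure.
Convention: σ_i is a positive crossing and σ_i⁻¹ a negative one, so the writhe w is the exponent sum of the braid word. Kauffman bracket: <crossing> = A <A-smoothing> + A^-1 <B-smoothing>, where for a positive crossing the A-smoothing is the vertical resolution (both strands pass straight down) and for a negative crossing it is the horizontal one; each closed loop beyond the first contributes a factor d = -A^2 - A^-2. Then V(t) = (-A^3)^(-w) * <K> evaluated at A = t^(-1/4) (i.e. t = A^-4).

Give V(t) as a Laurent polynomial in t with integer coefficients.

Braid: s1 s3 s1 s3 s2^-1 s1 s3 s3 s3 on 4 strands, 9 crossings.
Writhe w = (#positive) - (#negative) = 8 - 1 = 7.
State-sum expansion of <K>. There are 2^9 = 512 states.
Each crossing splits two ways (0=vertical, 1=horizontal). The state's weight is A^(#A-smoothings - #B-smoothings) * d^(loops - 1).
Tabulate the states by total A-exponent and number of loops L (A-exp: L × count):
  A^9: L=3 ×1
  A^7: L=2 ×8, L=4 ×1
  A^5: L=1 ×15, L=3 ×21
  A^3: L=2 ×60, L=4 ×24
  A^1: L=3 ×110, L=5 ×16
  A^-1: L=4 ×120, L=6 ×6
  A^-3: L=5 ×83, L=7 ×1
  A^-5: L=6 ×36
  A^-7: L=7 ×9
  A^-9: L=8 ×1
Each group contributes A^e * Σ count * d^(L-1):
Powers of d = -A^2 - A^-2: d^2 = A^4 + 2 + A^-4; d^3 = -A^6 - 3*A^2 - 3*A^-2 - A^-6; d^4 = A^8 + 4*A^4 + 6 + 4*A^-4 + A^-8; d^5 = -A^10 - 5*A^6 - 10*A^2 - 10*A^-2 - 5*A^-6 - A^-10; d^6 = A^12 + 6*A^8 + 15*A^4 + 20 + 15*A^-4 + 6*A^-8 + A^-12; d^7 = -A^14 - 7*A^10 - 21*A^6 - 35*A^2 - 35*A^-2 - 21*A^-6 - 7*A^-10 - A^-14.
  A^9 * (d^2) = A^13 + 2*A^9 + A^5
  A^7 * (8*d + d^3) = -A^13 - 11*A^9 - 11*A^5 - A
  A^5 * (15 + 21*d^2) = 21*A^9 + 57*A^5 + 21*A
  A^3 * (60*d + 24*d^3) = -24*A^9 - 132*A^5 - 132*A - 24*A^-3
  A^1 * (110*d^2 + 16*d^4) = 16*A^9 + 174*A^5 + 316*A + 174*A^-3 + 16*A^-7
  A^-1 * (120*d^3 + 6*d^5) = -6*A^9 - 150*A^5 - 420*A - 420*A^-3 - 150*A^-7 - 6*A^-11
  A^-3 * (83*d^4 + d^6) = A^9 + 89*A^5 + 347*A + 518*A^-3 + 347*A^-7 + 89*A^-11 + A^-15
  A^-5 * (36*d^5) = -36*A^5 - 180*A - 360*A^-3 - 360*A^-7 - 180*A^-11 - 36*A^-15
  A^-7 * (9*d^6) = 9*A^5 + 54*A + 135*A^-3 + 180*A^-7 + 135*A^-11 + 54*A^-15 + 9*A^-19
  A^-9 * (d^7) = -A^5 - 7*A - 21*A^-3 - 35*A^-7 - 35*A^-11 - 21*A^-15 - 7*A^-19 - A^-23
Summing the groups: <K> = -A^9 - 2*A + 2*A^-3 - 2*A^-7 + 3*A^-11 - 2*A^-15 + 2*A^-19 - A^-23
Normalise by the writhe: (-A^3)^(-w) = (-A^3)^(-7) = -A^-21, so f(A) = -A^-21 * <K> = A^-12 + 2*A^-20 - 2*A^-24 + 2*A^-28 - 3*A^-32 + 2*A^-36 - 2*A^-40 + A^-44.
Substitute A = t^(-1/4), i.e. A^e → t^(-e/4): V(t) = t^11 - 2*t^10 + 2*t^9 - 3*t^8 + 2*t^7 - 2*t^6 + 2*t^5 + t^3

Answer: t^11 - 2*t^10 + 2*t^9 - 3*t^8 + 2*t^7 - 2*t^6 + 2*t^5 + t^3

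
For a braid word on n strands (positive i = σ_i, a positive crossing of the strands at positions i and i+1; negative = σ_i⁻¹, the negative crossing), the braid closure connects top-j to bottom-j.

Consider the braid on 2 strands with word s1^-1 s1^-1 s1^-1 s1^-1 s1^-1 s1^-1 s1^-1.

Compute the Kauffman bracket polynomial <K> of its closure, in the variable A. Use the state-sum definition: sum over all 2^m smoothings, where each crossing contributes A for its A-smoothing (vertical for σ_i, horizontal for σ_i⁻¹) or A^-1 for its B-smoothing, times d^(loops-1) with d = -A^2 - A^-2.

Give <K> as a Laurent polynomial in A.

A^19 - A^15 + A^11 - A^7 + A^3 - A^-1 - A^-9

Derivation:
Braid: s1^-1 s1^-1 s1^-1 s1^-1 s1^-1 s1^-1 s1^-1 on 2 strands, 7 crossings.
Writhe w = (#positive) - (#negative) = 0 - 7 = -7.
Enumerate smoothing states for the bracket polynomial. There are 2^7 = 128 states.
Smooth each crossing (0=||, 1=⌣⌢); contribution A^(Σ sign_k(1-2s_k)) * d^(L-1).
Tabulate the states by total A-exponent and number of loops L (A-exp: L × count):
  A^7: L=7 ×1
  A^5: L=6 ×7
  A^3: L=5 ×21
  A^1: L=4 ×35
  A^-1: L=3 ×35
  A^-3: L=2 ×21
  A^-5: L=1 ×7
  A^-7: L=2 ×1
Each group contributes A^e * Σ count * d^(L-1):
Powers of d = -A^2 - A^-2: d^2 = A^4 + 2 + A^-4; d^3 = -A^6 - 3*A^2 - 3*A^-2 - A^-6; d^4 = A^8 + 4*A^4 + 6 + 4*A^-4 + A^-8; d^5 = -A^10 - 5*A^6 - 10*A^2 - 10*A^-2 - 5*A^-6 - A^-10; d^6 = A^12 + 6*A^8 + 15*A^4 + 20 + 15*A^-4 + 6*A^-8 + A^-12.
  A^7 * (d^6) = A^19 + 6*A^15 + 15*A^11 + 20*A^7 + 15*A^3 + 6*A^-1 + A^-5
  A^5 * (7*d^5) = -7*A^15 - 35*A^11 - 70*A^7 - 70*A^3 - 35*A^-1 - 7*A^-5
  A^3 * (21*d^4) = 21*A^11 + 84*A^7 + 126*A^3 + 84*A^-1 + 21*A^-5
  A^1 * (35*d^3) = -35*A^7 - 105*A^3 - 105*A^-1 - 35*A^-5
  A^-1 * (35*d^2) = 35*A^3 + 70*A^-1 + 35*A^-5
  A^-3 * (21*d) = -21*A^-1 - 21*A^-5
  A^-5 * (7) = 7*A^-5
  A^-7 * (d) = -A^-5 - A^-9
Summing the groups: <K> = A^19 - A^15 + A^11 - A^7 + A^3 - A^-1 - A^-9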